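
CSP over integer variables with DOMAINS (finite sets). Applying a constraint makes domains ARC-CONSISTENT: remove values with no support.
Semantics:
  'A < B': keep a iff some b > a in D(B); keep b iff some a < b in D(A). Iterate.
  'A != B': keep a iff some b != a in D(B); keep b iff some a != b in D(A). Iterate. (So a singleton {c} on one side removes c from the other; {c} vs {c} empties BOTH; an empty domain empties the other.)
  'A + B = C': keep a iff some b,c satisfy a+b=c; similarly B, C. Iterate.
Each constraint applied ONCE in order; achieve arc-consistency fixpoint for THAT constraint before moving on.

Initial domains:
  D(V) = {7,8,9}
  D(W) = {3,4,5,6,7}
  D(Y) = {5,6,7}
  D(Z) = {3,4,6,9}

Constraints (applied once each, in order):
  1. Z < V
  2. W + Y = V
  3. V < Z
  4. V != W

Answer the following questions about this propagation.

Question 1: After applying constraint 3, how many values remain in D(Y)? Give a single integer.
Answer: 2

Derivation:
Constraint 1 (Z < V) on D(Z)={3,4,6,9} D(V)={7,8,9}: Z {3,4,6,9}->{3,4,6}
Constraint 2 (W + Y = V) on D(W)={3,4,5,6,7} D(Y)={5,6,7} D(V)={7,8,9}: W {3,4,5,6,7}->{3,4}; Y {5,6,7}->{5,6}; V {7,8,9}->{8,9}
Constraint 3 (V < Z) on D(V)={8,9} D(Z)={3,4,6}: V {8,9}->{}; Z {3,4,6}->{}
So after constraint 3: D(Y)={5,6}, size = 2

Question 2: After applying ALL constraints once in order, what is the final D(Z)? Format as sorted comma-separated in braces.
Constraint 1 (Z < V) on D(Z)={3,4,6,9} D(V)={7,8,9}: Z {3,4,6,9}->{3,4,6}
Constraint 2 (W + Y = V) on D(W)={3,4,5,6,7} D(Y)={5,6,7} D(V)={7,8,9}: W {3,4,5,6,7}->{3,4}; Y {5,6,7}->{5,6}; V {7,8,9}->{8,9}
Constraint 3 (V < Z) on D(V)={8,9} D(Z)={3,4,6}: V {8,9}->{}; Z {3,4,6}->{}
Constraint 4 (V != W) on D(V)={} D(W)={3,4}: W {3,4}->{}
So after all 4 constraints: D(Z) = {}

Answer: {}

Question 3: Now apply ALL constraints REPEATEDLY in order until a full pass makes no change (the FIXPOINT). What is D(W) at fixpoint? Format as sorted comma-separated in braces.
Answer: {}

Derivation:
pass 0 (initial): D(W)={3,4,5,6,7}
pass 1: V {7,8,9}->{}; W {3,4,5,6,7}->{}; Y {5,6,7}->{5,6}; Z {3,4,6,9}->{}
pass 2: Y {5,6}->{}
pass 3: no change
Fixpoint after 3 passes: D(W) = {}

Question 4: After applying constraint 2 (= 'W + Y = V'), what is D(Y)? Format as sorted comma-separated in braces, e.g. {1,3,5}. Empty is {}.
Constraint 1 (Z < V) on D(Z)={3,4,6,9} D(V)={7,8,9}: Z {3,4,6,9}->{3,4,6}
Constraint 2 (W + Y = V) on D(W)={3,4,5,6,7} D(Y)={5,6,7} D(V)={7,8,9}: W {3,4,5,6,7}->{3,4}; Y {5,6,7}->{5,6}; V {7,8,9}->{8,9}
So after constraint 2: D(Y) = {5,6}

Answer: {5,6}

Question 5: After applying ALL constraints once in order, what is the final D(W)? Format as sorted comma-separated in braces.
Constraint 1 (Z < V) on D(Z)={3,4,6,9} D(V)={7,8,9}: Z {3,4,6,9}->{3,4,6}
Constraint 2 (W + Y = V) on D(W)={3,4,5,6,7} D(Y)={5,6,7} D(V)={7,8,9}: W {3,4,5,6,7}->{3,4}; Y {5,6,7}->{5,6}; V {7,8,9}->{8,9}
Constraint 3 (V < Z) on D(V)={8,9} D(Z)={3,4,6}: V {8,9}->{}; Z {3,4,6}->{}
Constraint 4 (V != W) on D(V)={} D(W)={3,4}: W {3,4}->{}
So after all 4 constraints: D(W) = {}

Answer: {}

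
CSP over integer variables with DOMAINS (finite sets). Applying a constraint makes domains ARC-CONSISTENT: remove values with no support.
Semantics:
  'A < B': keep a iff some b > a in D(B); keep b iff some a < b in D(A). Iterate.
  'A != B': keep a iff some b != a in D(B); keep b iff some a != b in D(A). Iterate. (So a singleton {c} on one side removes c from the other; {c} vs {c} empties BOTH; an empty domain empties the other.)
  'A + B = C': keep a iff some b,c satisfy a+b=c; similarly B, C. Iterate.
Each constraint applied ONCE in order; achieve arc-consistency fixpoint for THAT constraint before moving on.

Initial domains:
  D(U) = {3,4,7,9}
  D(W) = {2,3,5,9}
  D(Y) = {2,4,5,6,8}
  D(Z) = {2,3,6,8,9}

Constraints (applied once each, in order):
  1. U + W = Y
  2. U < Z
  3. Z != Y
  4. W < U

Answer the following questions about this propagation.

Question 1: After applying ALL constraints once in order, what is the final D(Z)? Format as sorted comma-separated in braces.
Constraint 1 (U + W = Y) on D(U)={3,4,7,9} D(W)={2,3,5,9} D(Y)={2,4,5,6,8}: U {3,4,7,9}->{3,4}; W {2,3,5,9}->{2,3,5}; Y {2,4,5,6,8}->{5,6,8}
Constraint 2 (U < Z) on D(U)={3,4} D(Z)={2,3,6,8,9}: Z {2,3,6,8,9}->{6,8,9}
Constraint 3 (Z != Y) on D(Z)={6,8,9} D(Y)={5,6,8}: no change
Constraint 4 (W < U) on D(W)={2,3,5} D(U)={3,4}: W {2,3,5}->{2,3}
So after all 4 constraints: D(Z) = {6,8,9}

Answer: {6,8,9}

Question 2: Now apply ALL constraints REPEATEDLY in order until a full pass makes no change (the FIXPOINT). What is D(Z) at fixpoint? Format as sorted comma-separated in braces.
Answer: {6,8,9}

Derivation:
pass 0 (initial): D(Z)={2,3,6,8,9}
pass 1: U {3,4,7,9}->{3,4}; W {2,3,5,9}->{2,3}; Y {2,4,5,6,8}->{5,6,8}; Z {2,3,6,8,9}->{6,8,9}
pass 2: Y {5,6,8}->{5,6}
pass 3: no change
Fixpoint after 3 passes: D(Z) = {6,8,9}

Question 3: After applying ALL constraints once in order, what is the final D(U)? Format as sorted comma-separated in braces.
Constraint 1 (U + W = Y) on D(U)={3,4,7,9} D(W)={2,3,5,9} D(Y)={2,4,5,6,8}: U {3,4,7,9}->{3,4}; W {2,3,5,9}->{2,3,5}; Y {2,4,5,6,8}->{5,6,8}
Constraint 2 (U < Z) on D(U)={3,4} D(Z)={2,3,6,8,9}: Z {2,3,6,8,9}->{6,8,9}
Constraint 3 (Z != Y) on D(Z)={6,8,9} D(Y)={5,6,8}: no change
Constraint 4 (W < U) on D(W)={2,3,5} D(U)={3,4}: W {2,3,5}->{2,3}
So after all 4 constraints: D(U) = {3,4}

Answer: {3,4}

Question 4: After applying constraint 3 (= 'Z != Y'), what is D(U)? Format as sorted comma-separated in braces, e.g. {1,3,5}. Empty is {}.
Answer: {3,4}

Derivation:
Constraint 1 (U + W = Y) on D(U)={3,4,7,9} D(W)={2,3,5,9} D(Y)={2,4,5,6,8}: U {3,4,7,9}->{3,4}; W {2,3,5,9}->{2,3,5}; Y {2,4,5,6,8}->{5,6,8}
Constraint 2 (U < Z) on D(U)={3,4} D(Z)={2,3,6,8,9}: Z {2,3,6,8,9}->{6,8,9}
Constraint 3 (Z != Y) on D(Z)={6,8,9} D(Y)={5,6,8}: no change
So after constraint 3: D(U) = {3,4}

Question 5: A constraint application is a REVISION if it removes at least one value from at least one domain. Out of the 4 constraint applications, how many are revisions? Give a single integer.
Answer: 3

Derivation:
Constraint 1 (U + W = Y) on D(U)={3,4,7,9} D(W)={2,3,5,9} D(Y)={2,4,5,6,8}: U {3,4,7,9}->{3,4}; W {2,3,5,9}->{2,3,5}; Y {2,4,5,6,8}->{5,6,8} => REVISION
Constraint 2 (U < Z) on D(U)={3,4} D(Z)={2,3,6,8,9}: Z {2,3,6,8,9}->{6,8,9} => REVISION
Constraint 3 (Z != Y) on D(Z)={6,8,9} D(Y)={5,6,8}: no change => not a revision
Constraint 4 (W < U) on D(W)={2,3,5} D(U)={3,4}: W {2,3,5}->{2,3} => REVISION
Total revisions = 3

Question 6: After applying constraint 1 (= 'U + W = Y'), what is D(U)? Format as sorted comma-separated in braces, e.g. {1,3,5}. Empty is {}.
Constraint 1 (U + W = Y) on D(U)={3,4,7,9} D(W)={2,3,5,9} D(Y)={2,4,5,6,8}: U {3,4,7,9}->{3,4}; W {2,3,5,9}->{2,3,5}; Y {2,4,5,6,8}->{5,6,8}
So after constraint 1: D(U) = {3,4}

Answer: {3,4}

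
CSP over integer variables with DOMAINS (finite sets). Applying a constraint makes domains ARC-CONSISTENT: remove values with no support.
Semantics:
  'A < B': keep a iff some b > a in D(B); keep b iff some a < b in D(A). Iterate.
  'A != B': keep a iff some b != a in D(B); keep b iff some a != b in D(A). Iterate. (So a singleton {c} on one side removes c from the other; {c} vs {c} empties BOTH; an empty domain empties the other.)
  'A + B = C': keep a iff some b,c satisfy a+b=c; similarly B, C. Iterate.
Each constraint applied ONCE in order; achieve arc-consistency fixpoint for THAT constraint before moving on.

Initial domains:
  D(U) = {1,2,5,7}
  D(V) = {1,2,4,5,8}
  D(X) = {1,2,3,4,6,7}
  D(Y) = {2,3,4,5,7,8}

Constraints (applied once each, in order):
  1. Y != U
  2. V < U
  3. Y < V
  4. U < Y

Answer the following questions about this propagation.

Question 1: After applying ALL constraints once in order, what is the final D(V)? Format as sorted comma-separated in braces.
Answer: {4,5}

Derivation:
Constraint 1 (Y != U) on D(Y)={2,3,4,5,7,8} D(U)={1,2,5,7}: no change
Constraint 2 (V < U) on D(V)={1,2,4,5,8} D(U)={1,2,5,7}: V {1,2,4,5,8}->{1,2,4,5}; U {1,2,5,7}->{2,5,7}
Constraint 3 (Y < V) on D(Y)={2,3,4,5,7,8} D(V)={1,2,4,5}: Y {2,3,4,5,7,8}->{2,3,4}; V {1,2,4,5}->{4,5}
Constraint 4 (U < Y) on D(U)={2,5,7} D(Y)={2,3,4}: U {2,5,7}->{2}; Y {2,3,4}->{3,4}
So after all 4 constraints: D(V) = {4,5}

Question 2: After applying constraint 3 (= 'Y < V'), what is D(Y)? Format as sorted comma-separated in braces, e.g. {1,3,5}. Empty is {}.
Answer: {2,3,4}

Derivation:
Constraint 1 (Y != U) on D(Y)={2,3,4,5,7,8} D(U)={1,2,5,7}: no change
Constraint 2 (V < U) on D(V)={1,2,4,5,8} D(U)={1,2,5,7}: V {1,2,4,5,8}->{1,2,4,5}; U {1,2,5,7}->{2,5,7}
Constraint 3 (Y < V) on D(Y)={2,3,4,5,7,8} D(V)={1,2,4,5}: Y {2,3,4,5,7,8}->{2,3,4}; V {1,2,4,5}->{4,5}
So after constraint 3: D(Y) = {2,3,4}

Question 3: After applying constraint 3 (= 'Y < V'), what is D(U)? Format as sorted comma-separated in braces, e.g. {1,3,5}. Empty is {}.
Answer: {2,5,7}

Derivation:
Constraint 1 (Y != U) on D(Y)={2,3,4,5,7,8} D(U)={1,2,5,7}: no change
Constraint 2 (V < U) on D(V)={1,2,4,5,8} D(U)={1,2,5,7}: V {1,2,4,5,8}->{1,2,4,5}; U {1,2,5,7}->{2,5,7}
Constraint 3 (Y < V) on D(Y)={2,3,4,5,7,8} D(V)={1,2,4,5}: Y {2,3,4,5,7,8}->{2,3,4}; V {1,2,4,5}->{4,5}
So after constraint 3: D(U) = {2,5,7}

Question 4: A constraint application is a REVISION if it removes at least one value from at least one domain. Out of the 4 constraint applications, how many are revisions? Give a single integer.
Constraint 1 (Y != U) on D(Y)={2,3,4,5,7,8} D(U)={1,2,5,7}: no change => not a revision
Constraint 2 (V < U) on D(V)={1,2,4,5,8} D(U)={1,2,5,7}: V {1,2,4,5,8}->{1,2,4,5}; U {1,2,5,7}->{2,5,7} => REVISION
Constraint 3 (Y < V) on D(Y)={2,3,4,5,7,8} D(V)={1,2,4,5}: Y {2,3,4,5,7,8}->{2,3,4}; V {1,2,4,5}->{4,5} => REVISION
Constraint 4 (U < Y) on D(U)={2,5,7} D(Y)={2,3,4}: U {2,5,7}->{2}; Y {2,3,4}->{3,4} => REVISION
Total revisions = 3

Answer: 3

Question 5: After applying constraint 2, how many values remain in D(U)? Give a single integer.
Constraint 1 (Y != U) on D(Y)={2,3,4,5,7,8} D(U)={1,2,5,7}: no change
Constraint 2 (V < U) on D(V)={1,2,4,5,8} D(U)={1,2,5,7}: V {1,2,4,5,8}->{1,2,4,5}; U {1,2,5,7}->{2,5,7}
So after constraint 2: D(U)={2,5,7}, size = 3

Answer: 3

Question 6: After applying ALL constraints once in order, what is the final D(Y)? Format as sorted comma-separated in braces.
Answer: {3,4}

Derivation:
Constraint 1 (Y != U) on D(Y)={2,3,4,5,7,8} D(U)={1,2,5,7}: no change
Constraint 2 (V < U) on D(V)={1,2,4,5,8} D(U)={1,2,5,7}: V {1,2,4,5,8}->{1,2,4,5}; U {1,2,5,7}->{2,5,7}
Constraint 3 (Y < V) on D(Y)={2,3,4,5,7,8} D(V)={1,2,4,5}: Y {2,3,4,5,7,8}->{2,3,4}; V {1,2,4,5}->{4,5}
Constraint 4 (U < Y) on D(U)={2,5,7} D(Y)={2,3,4}: U {2,5,7}->{2}; Y {2,3,4}->{3,4}
So after all 4 constraints: D(Y) = {3,4}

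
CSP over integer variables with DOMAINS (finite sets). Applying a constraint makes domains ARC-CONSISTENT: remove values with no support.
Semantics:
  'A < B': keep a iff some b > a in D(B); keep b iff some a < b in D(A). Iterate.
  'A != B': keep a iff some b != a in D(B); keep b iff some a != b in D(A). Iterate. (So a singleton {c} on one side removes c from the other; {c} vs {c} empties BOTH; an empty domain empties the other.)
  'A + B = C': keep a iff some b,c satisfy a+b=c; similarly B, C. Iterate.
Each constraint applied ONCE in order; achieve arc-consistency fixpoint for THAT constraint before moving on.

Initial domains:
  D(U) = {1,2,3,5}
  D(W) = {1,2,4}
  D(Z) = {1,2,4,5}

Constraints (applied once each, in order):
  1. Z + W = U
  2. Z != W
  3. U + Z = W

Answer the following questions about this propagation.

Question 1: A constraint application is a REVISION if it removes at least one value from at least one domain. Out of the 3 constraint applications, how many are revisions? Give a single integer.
Constraint 1 (Z + W = U) on D(Z)={1,2,4,5} D(W)={1,2,4} D(U)={1,2,3,5}: Z {1,2,4,5}->{1,2,4}; U {1,2,3,5}->{2,3,5} => REVISION
Constraint 2 (Z != W) on D(Z)={1,2,4} D(W)={1,2,4}: no change => not a revision
Constraint 3 (U + Z = W) on D(U)={2,3,5} D(Z)={1,2,4} D(W)={1,2,4}: U {2,3,5}->{2,3}; Z {1,2,4}->{1,2}; W {1,2,4}->{4} => REVISION
Total revisions = 2

Answer: 2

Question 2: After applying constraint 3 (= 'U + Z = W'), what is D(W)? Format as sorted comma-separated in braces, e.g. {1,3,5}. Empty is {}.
Answer: {4}

Derivation:
Constraint 1 (Z + W = U) on D(Z)={1,2,4,5} D(W)={1,2,4} D(U)={1,2,3,5}: Z {1,2,4,5}->{1,2,4}; U {1,2,3,5}->{2,3,5}
Constraint 2 (Z != W) on D(Z)={1,2,4} D(W)={1,2,4}: no change
Constraint 3 (U + Z = W) on D(U)={2,3,5} D(Z)={1,2,4} D(W)={1,2,4}: U {2,3,5}->{2,3}; Z {1,2,4}->{1,2}; W {1,2,4}->{4}
So after constraint 3: D(W) = {4}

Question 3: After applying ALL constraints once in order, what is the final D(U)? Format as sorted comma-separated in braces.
Answer: {2,3}

Derivation:
Constraint 1 (Z + W = U) on D(Z)={1,2,4,5} D(W)={1,2,4} D(U)={1,2,3,5}: Z {1,2,4,5}->{1,2,4}; U {1,2,3,5}->{2,3,5}
Constraint 2 (Z != W) on D(Z)={1,2,4} D(W)={1,2,4}: no change
Constraint 3 (U + Z = W) on D(U)={2,3,5} D(Z)={1,2,4} D(W)={1,2,4}: U {2,3,5}->{2,3}; Z {1,2,4}->{1,2}; W {1,2,4}->{4}
So after all 3 constraints: D(U) = {2,3}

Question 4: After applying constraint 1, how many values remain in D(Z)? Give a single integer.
Constraint 1 (Z + W = U) on D(Z)={1,2,4,5} D(W)={1,2,4} D(U)={1,2,3,5}: Z {1,2,4,5}->{1,2,4}; U {1,2,3,5}->{2,3,5}
So after constraint 1: D(Z)={1,2,4}, size = 3

Answer: 3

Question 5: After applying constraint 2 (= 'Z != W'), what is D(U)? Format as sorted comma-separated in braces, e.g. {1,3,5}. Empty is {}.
Answer: {2,3,5}

Derivation:
Constraint 1 (Z + W = U) on D(Z)={1,2,4,5} D(W)={1,2,4} D(U)={1,2,3,5}: Z {1,2,4,5}->{1,2,4}; U {1,2,3,5}->{2,3,5}
Constraint 2 (Z != W) on D(Z)={1,2,4} D(W)={1,2,4}: no change
So after constraint 2: D(U) = {2,3,5}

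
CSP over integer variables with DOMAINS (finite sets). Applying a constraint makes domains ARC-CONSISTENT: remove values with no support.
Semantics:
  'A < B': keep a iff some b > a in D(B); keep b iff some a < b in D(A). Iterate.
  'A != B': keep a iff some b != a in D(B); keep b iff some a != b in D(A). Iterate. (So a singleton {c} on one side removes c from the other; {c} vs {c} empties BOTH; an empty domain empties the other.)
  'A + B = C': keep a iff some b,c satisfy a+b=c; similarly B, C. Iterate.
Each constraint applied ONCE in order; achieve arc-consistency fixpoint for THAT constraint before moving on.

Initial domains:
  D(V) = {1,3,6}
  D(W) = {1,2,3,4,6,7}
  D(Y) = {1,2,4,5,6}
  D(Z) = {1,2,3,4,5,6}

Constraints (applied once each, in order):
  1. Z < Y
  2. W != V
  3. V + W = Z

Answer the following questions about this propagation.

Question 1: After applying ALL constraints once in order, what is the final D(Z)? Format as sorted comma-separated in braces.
Answer: {2,3,4,5}

Derivation:
Constraint 1 (Z < Y) on D(Z)={1,2,3,4,5,6} D(Y)={1,2,4,5,6}: Z {1,2,3,4,5,6}->{1,2,3,4,5}; Y {1,2,4,5,6}->{2,4,5,6}
Constraint 2 (W != V) on D(W)={1,2,3,4,6,7} D(V)={1,3,6}: no change
Constraint 3 (V + W = Z) on D(V)={1,3,6} D(W)={1,2,3,4,6,7} D(Z)={1,2,3,4,5}: V {1,3,6}->{1,3}; W {1,2,3,4,6,7}->{1,2,3,4}; Z {1,2,3,4,5}->{2,3,4,5}
So after all 3 constraints: D(Z) = {2,3,4,5}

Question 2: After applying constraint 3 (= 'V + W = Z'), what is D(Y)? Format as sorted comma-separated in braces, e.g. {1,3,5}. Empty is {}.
Answer: {2,4,5,6}

Derivation:
Constraint 1 (Z < Y) on D(Z)={1,2,3,4,5,6} D(Y)={1,2,4,5,6}: Z {1,2,3,4,5,6}->{1,2,3,4,5}; Y {1,2,4,5,6}->{2,4,5,6}
Constraint 2 (W != V) on D(W)={1,2,3,4,6,7} D(V)={1,3,6}: no change
Constraint 3 (V + W = Z) on D(V)={1,3,6} D(W)={1,2,3,4,6,7} D(Z)={1,2,3,4,5}: V {1,3,6}->{1,3}; W {1,2,3,4,6,7}->{1,2,3,4}; Z {1,2,3,4,5}->{2,3,4,5}
So after constraint 3: D(Y) = {2,4,5,6}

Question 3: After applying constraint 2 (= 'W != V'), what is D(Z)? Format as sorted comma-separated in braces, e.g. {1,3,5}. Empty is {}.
Answer: {1,2,3,4,5}

Derivation:
Constraint 1 (Z < Y) on D(Z)={1,2,3,4,5,6} D(Y)={1,2,4,5,6}: Z {1,2,3,4,5,6}->{1,2,3,4,5}; Y {1,2,4,5,6}->{2,4,5,6}
Constraint 2 (W != V) on D(W)={1,2,3,4,6,7} D(V)={1,3,6}: no change
So after constraint 2: D(Z) = {1,2,3,4,5}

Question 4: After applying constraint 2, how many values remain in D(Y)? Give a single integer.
Constraint 1 (Z < Y) on D(Z)={1,2,3,4,5,6} D(Y)={1,2,4,5,6}: Z {1,2,3,4,5,6}->{1,2,3,4,5}; Y {1,2,4,5,6}->{2,4,5,6}
Constraint 2 (W != V) on D(W)={1,2,3,4,6,7} D(V)={1,3,6}: no change
So after constraint 2: D(Y)={2,4,5,6}, size = 4

Answer: 4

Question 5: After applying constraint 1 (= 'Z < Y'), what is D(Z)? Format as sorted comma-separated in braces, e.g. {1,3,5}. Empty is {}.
Constraint 1 (Z < Y) on D(Z)={1,2,3,4,5,6} D(Y)={1,2,4,5,6}: Z {1,2,3,4,5,6}->{1,2,3,4,5}; Y {1,2,4,5,6}->{2,4,5,6}
So after constraint 1: D(Z) = {1,2,3,4,5}

Answer: {1,2,3,4,5}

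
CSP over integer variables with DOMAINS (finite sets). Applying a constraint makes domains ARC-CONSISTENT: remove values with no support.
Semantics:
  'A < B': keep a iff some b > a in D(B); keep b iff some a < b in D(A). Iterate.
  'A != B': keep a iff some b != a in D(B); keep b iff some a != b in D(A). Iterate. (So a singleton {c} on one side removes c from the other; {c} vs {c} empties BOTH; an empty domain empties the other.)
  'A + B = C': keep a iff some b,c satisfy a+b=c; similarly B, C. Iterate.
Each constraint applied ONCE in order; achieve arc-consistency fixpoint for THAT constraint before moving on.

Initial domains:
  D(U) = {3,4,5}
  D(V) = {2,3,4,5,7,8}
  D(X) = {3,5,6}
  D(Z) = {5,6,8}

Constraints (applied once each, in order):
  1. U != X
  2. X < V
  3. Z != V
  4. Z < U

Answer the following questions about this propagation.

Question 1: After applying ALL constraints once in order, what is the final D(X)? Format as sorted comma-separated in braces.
Constraint 1 (U != X) on D(U)={3,4,5} D(X)={3,5,6}: no change
Constraint 2 (X < V) on D(X)={3,5,6} D(V)={2,3,4,5,7,8}: V {2,3,4,5,7,8}->{4,5,7,8}
Constraint 3 (Z != V) on D(Z)={5,6,8} D(V)={4,5,7,8}: no change
Constraint 4 (Z < U) on D(Z)={5,6,8} D(U)={3,4,5}: Z {5,6,8}->{}; U {3,4,5}->{}
So after all 4 constraints: D(X) = {3,5,6}

Answer: {3,5,6}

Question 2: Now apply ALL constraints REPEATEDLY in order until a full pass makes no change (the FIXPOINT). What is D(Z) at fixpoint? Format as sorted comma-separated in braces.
pass 0 (initial): D(Z)={5,6,8}
pass 1: U {3,4,5}->{}; V {2,3,4,5,7,8}->{4,5,7,8}; Z {5,6,8}->{}
pass 2: V {4,5,7,8}->{}; X {3,5,6}->{}
pass 3: no change
Fixpoint after 3 passes: D(Z) = {}

Answer: {}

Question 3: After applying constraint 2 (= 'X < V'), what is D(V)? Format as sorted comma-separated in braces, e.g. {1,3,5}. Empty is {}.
Constraint 1 (U != X) on D(U)={3,4,5} D(X)={3,5,6}: no change
Constraint 2 (X < V) on D(X)={3,5,6} D(V)={2,3,4,5,7,8}: V {2,3,4,5,7,8}->{4,5,7,8}
So after constraint 2: D(V) = {4,5,7,8}

Answer: {4,5,7,8}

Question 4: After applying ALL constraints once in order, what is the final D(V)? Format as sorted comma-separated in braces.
Constraint 1 (U != X) on D(U)={3,4,5} D(X)={3,5,6}: no change
Constraint 2 (X < V) on D(X)={3,5,6} D(V)={2,3,4,5,7,8}: V {2,3,4,5,7,8}->{4,5,7,8}
Constraint 3 (Z != V) on D(Z)={5,6,8} D(V)={4,5,7,8}: no change
Constraint 4 (Z < U) on D(Z)={5,6,8} D(U)={3,4,5}: Z {5,6,8}->{}; U {3,4,5}->{}
So after all 4 constraints: D(V) = {4,5,7,8}

Answer: {4,5,7,8}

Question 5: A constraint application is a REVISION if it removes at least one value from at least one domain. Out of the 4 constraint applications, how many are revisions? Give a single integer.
Constraint 1 (U != X) on D(U)={3,4,5} D(X)={3,5,6}: no change => not a revision
Constraint 2 (X < V) on D(X)={3,5,6} D(V)={2,3,4,5,7,8}: V {2,3,4,5,7,8}->{4,5,7,8} => REVISION
Constraint 3 (Z != V) on D(Z)={5,6,8} D(V)={4,5,7,8}: no change => not a revision
Constraint 4 (Z < U) on D(Z)={5,6,8} D(U)={3,4,5}: Z {5,6,8}->{}; U {3,4,5}->{} => REVISION
Total revisions = 2

Answer: 2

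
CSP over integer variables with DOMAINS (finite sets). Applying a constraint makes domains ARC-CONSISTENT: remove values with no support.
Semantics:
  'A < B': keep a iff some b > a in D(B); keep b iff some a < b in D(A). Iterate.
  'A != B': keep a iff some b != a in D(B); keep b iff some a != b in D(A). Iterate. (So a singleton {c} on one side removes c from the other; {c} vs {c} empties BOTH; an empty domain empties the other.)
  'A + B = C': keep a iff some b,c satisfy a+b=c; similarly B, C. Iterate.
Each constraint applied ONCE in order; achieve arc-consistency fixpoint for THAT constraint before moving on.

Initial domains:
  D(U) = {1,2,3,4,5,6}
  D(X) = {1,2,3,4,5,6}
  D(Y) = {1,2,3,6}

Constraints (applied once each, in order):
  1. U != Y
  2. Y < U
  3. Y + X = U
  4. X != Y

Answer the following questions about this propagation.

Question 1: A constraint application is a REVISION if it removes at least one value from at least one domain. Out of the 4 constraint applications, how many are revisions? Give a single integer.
Answer: 2

Derivation:
Constraint 1 (U != Y) on D(U)={1,2,3,4,5,6} D(Y)={1,2,3,6}: no change => not a revision
Constraint 2 (Y < U) on D(Y)={1,2,3,6} D(U)={1,2,3,4,5,6}: Y {1,2,3,6}->{1,2,3}; U {1,2,3,4,5,6}->{2,3,4,5,6} => REVISION
Constraint 3 (Y + X = U) on D(Y)={1,2,3} D(X)={1,2,3,4,5,6} D(U)={2,3,4,5,6}: X {1,2,3,4,5,6}->{1,2,3,4,5} => REVISION
Constraint 4 (X != Y) on D(X)={1,2,3,4,5} D(Y)={1,2,3}: no change => not a revision
Total revisions = 2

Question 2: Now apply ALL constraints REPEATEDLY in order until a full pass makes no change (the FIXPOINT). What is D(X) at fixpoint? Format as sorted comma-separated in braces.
Answer: {1,2,3,4,5}

Derivation:
pass 0 (initial): D(X)={1,2,3,4,5,6}
pass 1: U {1,2,3,4,5,6}->{2,3,4,5,6}; X {1,2,3,4,5,6}->{1,2,3,4,5}; Y {1,2,3,6}->{1,2,3}
pass 2: no change
Fixpoint after 2 passes: D(X) = {1,2,3,4,5}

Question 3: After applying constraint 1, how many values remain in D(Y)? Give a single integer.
Answer: 4

Derivation:
Constraint 1 (U != Y) on D(U)={1,2,3,4,5,6} D(Y)={1,2,3,6}: no change
So after constraint 1: D(Y)={1,2,3,6}, size = 4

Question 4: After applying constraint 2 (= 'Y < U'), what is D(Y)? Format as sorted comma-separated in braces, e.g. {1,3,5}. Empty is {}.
Answer: {1,2,3}

Derivation:
Constraint 1 (U != Y) on D(U)={1,2,3,4,5,6} D(Y)={1,2,3,6}: no change
Constraint 2 (Y < U) on D(Y)={1,2,3,6} D(U)={1,2,3,4,5,6}: Y {1,2,3,6}->{1,2,3}; U {1,2,3,4,5,6}->{2,3,4,5,6}
So after constraint 2: D(Y) = {1,2,3}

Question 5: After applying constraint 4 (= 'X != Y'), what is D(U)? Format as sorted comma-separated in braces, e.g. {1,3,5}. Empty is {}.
Answer: {2,3,4,5,6}

Derivation:
Constraint 1 (U != Y) on D(U)={1,2,3,4,5,6} D(Y)={1,2,3,6}: no change
Constraint 2 (Y < U) on D(Y)={1,2,3,6} D(U)={1,2,3,4,5,6}: Y {1,2,3,6}->{1,2,3}; U {1,2,3,4,5,6}->{2,3,4,5,6}
Constraint 3 (Y + X = U) on D(Y)={1,2,3} D(X)={1,2,3,4,5,6} D(U)={2,3,4,5,6}: X {1,2,3,4,5,6}->{1,2,3,4,5}
Constraint 4 (X != Y) on D(X)={1,2,3,4,5} D(Y)={1,2,3}: no change
So after constraint 4: D(U) = {2,3,4,5,6}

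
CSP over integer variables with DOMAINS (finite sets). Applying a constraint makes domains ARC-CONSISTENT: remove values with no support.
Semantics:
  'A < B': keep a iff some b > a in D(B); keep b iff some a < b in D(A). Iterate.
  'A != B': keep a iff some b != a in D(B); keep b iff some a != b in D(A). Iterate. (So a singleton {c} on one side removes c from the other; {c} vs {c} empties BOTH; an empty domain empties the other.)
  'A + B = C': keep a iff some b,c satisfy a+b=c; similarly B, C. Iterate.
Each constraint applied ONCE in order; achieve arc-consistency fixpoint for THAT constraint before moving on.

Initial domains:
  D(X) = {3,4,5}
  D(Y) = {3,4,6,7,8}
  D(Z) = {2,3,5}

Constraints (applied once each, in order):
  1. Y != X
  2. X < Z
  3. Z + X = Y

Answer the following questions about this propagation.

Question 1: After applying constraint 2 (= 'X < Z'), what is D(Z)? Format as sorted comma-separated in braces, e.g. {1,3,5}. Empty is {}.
Constraint 1 (Y != X) on D(Y)={3,4,6,7,8} D(X)={3,4,5}: no change
Constraint 2 (X < Z) on D(X)={3,4,5} D(Z)={2,3,5}: X {3,4,5}->{3,4}; Z {2,3,5}->{5}
So after constraint 2: D(Z) = {5}

Answer: {5}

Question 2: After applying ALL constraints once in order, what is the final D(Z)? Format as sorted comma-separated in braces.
Answer: {5}

Derivation:
Constraint 1 (Y != X) on D(Y)={3,4,6,7,8} D(X)={3,4,5}: no change
Constraint 2 (X < Z) on D(X)={3,4,5} D(Z)={2,3,5}: X {3,4,5}->{3,4}; Z {2,3,5}->{5}
Constraint 3 (Z + X = Y) on D(Z)={5} D(X)={3,4} D(Y)={3,4,6,7,8}: X {3,4}->{3}; Y {3,4,6,7,8}->{8}
So after all 3 constraints: D(Z) = {5}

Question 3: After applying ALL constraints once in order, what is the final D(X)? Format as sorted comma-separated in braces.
Constraint 1 (Y != X) on D(Y)={3,4,6,7,8} D(X)={3,4,5}: no change
Constraint 2 (X < Z) on D(X)={3,4,5} D(Z)={2,3,5}: X {3,4,5}->{3,4}; Z {2,3,5}->{5}
Constraint 3 (Z + X = Y) on D(Z)={5} D(X)={3,4} D(Y)={3,4,6,7,8}: X {3,4}->{3}; Y {3,4,6,7,8}->{8}
So after all 3 constraints: D(X) = {3}

Answer: {3}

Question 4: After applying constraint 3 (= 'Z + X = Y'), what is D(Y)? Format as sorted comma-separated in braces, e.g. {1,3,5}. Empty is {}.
Constraint 1 (Y != X) on D(Y)={3,4,6,7,8} D(X)={3,4,5}: no change
Constraint 2 (X < Z) on D(X)={3,4,5} D(Z)={2,3,5}: X {3,4,5}->{3,4}; Z {2,3,5}->{5}
Constraint 3 (Z + X = Y) on D(Z)={5} D(X)={3,4} D(Y)={3,4,6,7,8}: X {3,4}->{3}; Y {3,4,6,7,8}->{8}
So after constraint 3: D(Y) = {8}

Answer: {8}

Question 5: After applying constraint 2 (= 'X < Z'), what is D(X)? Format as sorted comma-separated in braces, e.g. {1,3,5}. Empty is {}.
Answer: {3,4}

Derivation:
Constraint 1 (Y != X) on D(Y)={3,4,6,7,8} D(X)={3,4,5}: no change
Constraint 2 (X < Z) on D(X)={3,4,5} D(Z)={2,3,5}: X {3,4,5}->{3,4}; Z {2,3,5}->{5}
So after constraint 2: D(X) = {3,4}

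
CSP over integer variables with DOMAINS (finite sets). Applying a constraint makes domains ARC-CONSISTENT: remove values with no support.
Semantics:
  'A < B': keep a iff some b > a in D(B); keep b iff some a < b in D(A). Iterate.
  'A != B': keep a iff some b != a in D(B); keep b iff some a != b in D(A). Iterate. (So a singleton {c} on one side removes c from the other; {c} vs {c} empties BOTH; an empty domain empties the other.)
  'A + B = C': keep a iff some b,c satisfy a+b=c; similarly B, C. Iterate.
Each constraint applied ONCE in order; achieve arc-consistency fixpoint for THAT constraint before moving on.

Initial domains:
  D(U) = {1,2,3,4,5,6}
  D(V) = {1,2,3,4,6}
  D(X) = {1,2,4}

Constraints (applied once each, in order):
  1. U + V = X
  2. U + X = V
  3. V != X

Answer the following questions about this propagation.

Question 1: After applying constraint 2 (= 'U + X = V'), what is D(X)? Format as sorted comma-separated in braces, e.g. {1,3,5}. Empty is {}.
Answer: {2}

Derivation:
Constraint 1 (U + V = X) on D(U)={1,2,3,4,5,6} D(V)={1,2,3,4,6} D(X)={1,2,4}: U {1,2,3,4,5,6}->{1,2,3}; V {1,2,3,4,6}->{1,2,3}; X {1,2,4}->{2,4}
Constraint 2 (U + X = V) on D(U)={1,2,3} D(X)={2,4} D(V)={1,2,3}: U {1,2,3}->{1}; X {2,4}->{2}; V {1,2,3}->{3}
So after constraint 2: D(X) = {2}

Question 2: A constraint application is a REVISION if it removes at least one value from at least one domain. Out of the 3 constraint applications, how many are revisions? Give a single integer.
Answer: 2

Derivation:
Constraint 1 (U + V = X) on D(U)={1,2,3,4,5,6} D(V)={1,2,3,4,6} D(X)={1,2,4}: U {1,2,3,4,5,6}->{1,2,3}; V {1,2,3,4,6}->{1,2,3}; X {1,2,4}->{2,4} => REVISION
Constraint 2 (U + X = V) on D(U)={1,2,3} D(X)={2,4} D(V)={1,2,3}: U {1,2,3}->{1}; X {2,4}->{2}; V {1,2,3}->{3} => REVISION
Constraint 3 (V != X) on D(V)={3} D(X)={2}: no change => not a revision
Total revisions = 2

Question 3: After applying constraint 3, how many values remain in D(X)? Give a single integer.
Answer: 1

Derivation:
Constraint 1 (U + V = X) on D(U)={1,2,3,4,5,6} D(V)={1,2,3,4,6} D(X)={1,2,4}: U {1,2,3,4,5,6}->{1,2,3}; V {1,2,3,4,6}->{1,2,3}; X {1,2,4}->{2,4}
Constraint 2 (U + X = V) on D(U)={1,2,3} D(X)={2,4} D(V)={1,2,3}: U {1,2,3}->{1}; X {2,4}->{2}; V {1,2,3}->{3}
Constraint 3 (V != X) on D(V)={3} D(X)={2}: no change
So after constraint 3: D(X)={2}, size = 1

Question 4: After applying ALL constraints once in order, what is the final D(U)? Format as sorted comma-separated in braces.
Constraint 1 (U + V = X) on D(U)={1,2,3,4,5,6} D(V)={1,2,3,4,6} D(X)={1,2,4}: U {1,2,3,4,5,6}->{1,2,3}; V {1,2,3,4,6}->{1,2,3}; X {1,2,4}->{2,4}
Constraint 2 (U + X = V) on D(U)={1,2,3} D(X)={2,4} D(V)={1,2,3}: U {1,2,3}->{1}; X {2,4}->{2}; V {1,2,3}->{3}
Constraint 3 (V != X) on D(V)={3} D(X)={2}: no change
So after all 3 constraints: D(U) = {1}

Answer: {1}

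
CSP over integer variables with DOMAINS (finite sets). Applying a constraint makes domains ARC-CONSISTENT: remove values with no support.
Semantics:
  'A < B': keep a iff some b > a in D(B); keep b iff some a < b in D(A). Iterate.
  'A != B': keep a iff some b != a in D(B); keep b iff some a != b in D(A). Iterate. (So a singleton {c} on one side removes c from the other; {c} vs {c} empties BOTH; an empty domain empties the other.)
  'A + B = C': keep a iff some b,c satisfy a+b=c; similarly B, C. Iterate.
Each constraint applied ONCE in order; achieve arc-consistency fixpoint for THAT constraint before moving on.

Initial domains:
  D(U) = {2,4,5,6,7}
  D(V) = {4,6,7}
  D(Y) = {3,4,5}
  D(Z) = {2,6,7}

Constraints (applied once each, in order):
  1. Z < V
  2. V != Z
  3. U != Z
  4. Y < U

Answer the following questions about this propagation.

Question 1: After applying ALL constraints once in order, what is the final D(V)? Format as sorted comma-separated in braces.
Answer: {4,6,7}

Derivation:
Constraint 1 (Z < V) on D(Z)={2,6,7} D(V)={4,6,7}: Z {2,6,7}->{2,6}
Constraint 2 (V != Z) on D(V)={4,6,7} D(Z)={2,6}: no change
Constraint 3 (U != Z) on D(U)={2,4,5,6,7} D(Z)={2,6}: no change
Constraint 4 (Y < U) on D(Y)={3,4,5} D(U)={2,4,5,6,7}: U {2,4,5,6,7}->{4,5,6,7}
So after all 4 constraints: D(V) = {4,6,7}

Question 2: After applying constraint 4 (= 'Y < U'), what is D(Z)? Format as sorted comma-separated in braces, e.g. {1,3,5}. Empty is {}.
Answer: {2,6}

Derivation:
Constraint 1 (Z < V) on D(Z)={2,6,7} D(V)={4,6,7}: Z {2,6,7}->{2,6}
Constraint 2 (V != Z) on D(V)={4,6,7} D(Z)={2,6}: no change
Constraint 3 (U != Z) on D(U)={2,4,5,6,7} D(Z)={2,6}: no change
Constraint 4 (Y < U) on D(Y)={3,4,5} D(U)={2,4,5,6,7}: U {2,4,5,6,7}->{4,5,6,7}
So after constraint 4: D(Z) = {2,6}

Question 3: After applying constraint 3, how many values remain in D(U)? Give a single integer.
Answer: 5

Derivation:
Constraint 1 (Z < V) on D(Z)={2,6,7} D(V)={4,6,7}: Z {2,6,7}->{2,6}
Constraint 2 (V != Z) on D(V)={4,6,7} D(Z)={2,6}: no change
Constraint 3 (U != Z) on D(U)={2,4,5,6,7} D(Z)={2,6}: no change
So after constraint 3: D(U)={2,4,5,6,7}, size = 5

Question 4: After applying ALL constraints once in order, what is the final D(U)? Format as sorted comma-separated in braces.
Answer: {4,5,6,7}

Derivation:
Constraint 1 (Z < V) on D(Z)={2,6,7} D(V)={4,6,7}: Z {2,6,7}->{2,6}
Constraint 2 (V != Z) on D(V)={4,6,7} D(Z)={2,6}: no change
Constraint 3 (U != Z) on D(U)={2,4,5,6,7} D(Z)={2,6}: no change
Constraint 4 (Y < U) on D(Y)={3,4,5} D(U)={2,4,5,6,7}: U {2,4,5,6,7}->{4,5,6,7}
So after all 4 constraints: D(U) = {4,5,6,7}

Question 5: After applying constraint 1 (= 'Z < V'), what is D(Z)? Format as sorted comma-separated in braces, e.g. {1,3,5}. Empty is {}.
Answer: {2,6}

Derivation:
Constraint 1 (Z < V) on D(Z)={2,6,7} D(V)={4,6,7}: Z {2,6,7}->{2,6}
So after constraint 1: D(Z) = {2,6}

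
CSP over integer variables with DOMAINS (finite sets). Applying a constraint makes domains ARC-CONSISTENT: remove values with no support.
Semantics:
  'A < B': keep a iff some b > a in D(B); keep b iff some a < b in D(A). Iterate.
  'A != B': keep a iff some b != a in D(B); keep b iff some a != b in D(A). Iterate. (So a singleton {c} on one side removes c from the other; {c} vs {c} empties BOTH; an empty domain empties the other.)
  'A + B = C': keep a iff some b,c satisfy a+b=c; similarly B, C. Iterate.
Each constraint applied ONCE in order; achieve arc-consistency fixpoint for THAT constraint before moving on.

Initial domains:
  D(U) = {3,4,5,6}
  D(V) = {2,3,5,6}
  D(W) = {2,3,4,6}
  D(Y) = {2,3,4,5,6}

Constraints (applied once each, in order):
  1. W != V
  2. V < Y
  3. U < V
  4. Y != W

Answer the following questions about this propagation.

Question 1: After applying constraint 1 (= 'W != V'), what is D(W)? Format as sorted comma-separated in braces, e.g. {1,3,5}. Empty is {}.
Answer: {2,3,4,6}

Derivation:
Constraint 1 (W != V) on D(W)={2,3,4,6} D(V)={2,3,5,6}: no change
So after constraint 1: D(W) = {2,3,4,6}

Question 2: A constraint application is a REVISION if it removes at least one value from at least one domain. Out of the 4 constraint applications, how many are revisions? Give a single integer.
Constraint 1 (W != V) on D(W)={2,3,4,6} D(V)={2,3,5,6}: no change => not a revision
Constraint 2 (V < Y) on D(V)={2,3,5,6} D(Y)={2,3,4,5,6}: V {2,3,5,6}->{2,3,5}; Y {2,3,4,5,6}->{3,4,5,6} => REVISION
Constraint 3 (U < V) on D(U)={3,4,5,6} D(V)={2,3,5}: U {3,4,5,6}->{3,4}; V {2,3,5}->{5} => REVISION
Constraint 4 (Y != W) on D(Y)={3,4,5,6} D(W)={2,3,4,6}: no change => not a revision
Total revisions = 2

Answer: 2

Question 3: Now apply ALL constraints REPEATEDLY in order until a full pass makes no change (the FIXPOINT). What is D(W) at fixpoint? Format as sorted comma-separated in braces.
Answer: {2,3,4}

Derivation:
pass 0 (initial): D(W)={2,3,4,6}
pass 1: U {3,4,5,6}->{3,4}; V {2,3,5,6}->{5}; Y {2,3,4,5,6}->{3,4,5,6}
pass 2: W {2,3,4,6}->{2,3,4}; Y {3,4,5,6}->{6}
pass 3: no change
Fixpoint after 3 passes: D(W) = {2,3,4}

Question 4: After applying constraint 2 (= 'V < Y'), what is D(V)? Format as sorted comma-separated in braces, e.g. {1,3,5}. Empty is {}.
Answer: {2,3,5}

Derivation:
Constraint 1 (W != V) on D(W)={2,3,4,6} D(V)={2,3,5,6}: no change
Constraint 2 (V < Y) on D(V)={2,3,5,6} D(Y)={2,3,4,5,6}: V {2,3,5,6}->{2,3,5}; Y {2,3,4,5,6}->{3,4,5,6}
So after constraint 2: D(V) = {2,3,5}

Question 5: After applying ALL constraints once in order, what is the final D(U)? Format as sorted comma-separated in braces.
Answer: {3,4}

Derivation:
Constraint 1 (W != V) on D(W)={2,3,4,6} D(V)={2,3,5,6}: no change
Constraint 2 (V < Y) on D(V)={2,3,5,6} D(Y)={2,3,4,5,6}: V {2,3,5,6}->{2,3,5}; Y {2,3,4,5,6}->{3,4,5,6}
Constraint 3 (U < V) on D(U)={3,4,5,6} D(V)={2,3,5}: U {3,4,5,6}->{3,4}; V {2,3,5}->{5}
Constraint 4 (Y != W) on D(Y)={3,4,5,6} D(W)={2,3,4,6}: no change
So after all 4 constraints: D(U) = {3,4}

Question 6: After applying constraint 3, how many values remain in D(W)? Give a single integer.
Constraint 1 (W != V) on D(W)={2,3,4,6} D(V)={2,3,5,6}: no change
Constraint 2 (V < Y) on D(V)={2,3,5,6} D(Y)={2,3,4,5,6}: V {2,3,5,6}->{2,3,5}; Y {2,3,4,5,6}->{3,4,5,6}
Constraint 3 (U < V) on D(U)={3,4,5,6} D(V)={2,3,5}: U {3,4,5,6}->{3,4}; V {2,3,5}->{5}
So after constraint 3: D(W)={2,3,4,6}, size = 4

Answer: 4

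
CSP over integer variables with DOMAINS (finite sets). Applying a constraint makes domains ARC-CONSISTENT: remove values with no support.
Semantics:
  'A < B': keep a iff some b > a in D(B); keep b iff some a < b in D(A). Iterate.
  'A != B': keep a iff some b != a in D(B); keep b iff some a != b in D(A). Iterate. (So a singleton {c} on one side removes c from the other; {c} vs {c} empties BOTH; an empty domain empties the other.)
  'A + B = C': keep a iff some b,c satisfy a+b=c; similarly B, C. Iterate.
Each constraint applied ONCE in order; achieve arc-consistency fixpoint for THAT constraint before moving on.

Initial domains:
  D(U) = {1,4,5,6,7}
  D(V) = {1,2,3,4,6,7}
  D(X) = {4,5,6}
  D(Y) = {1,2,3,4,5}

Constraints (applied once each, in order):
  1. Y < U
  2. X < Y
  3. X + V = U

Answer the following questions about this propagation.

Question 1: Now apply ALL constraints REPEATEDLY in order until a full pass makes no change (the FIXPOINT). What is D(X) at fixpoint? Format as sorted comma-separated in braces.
pass 0 (initial): D(X)={4,5,6}
pass 1: U {1,4,5,6,7}->{5,6,7}; V {1,2,3,4,6,7}->{1,2,3}; X {4,5,6}->{4}; Y {1,2,3,4,5}->{5}
pass 2: U {5,6,7}->{6,7}; V {1,2,3}->{2,3}
pass 3: no change
Fixpoint after 3 passes: D(X) = {4}

Answer: {4}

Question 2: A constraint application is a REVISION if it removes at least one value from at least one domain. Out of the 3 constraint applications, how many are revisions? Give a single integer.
Answer: 3

Derivation:
Constraint 1 (Y < U) on D(Y)={1,2,3,4,5} D(U)={1,4,5,6,7}: U {1,4,5,6,7}->{4,5,6,7} => REVISION
Constraint 2 (X < Y) on D(X)={4,5,6} D(Y)={1,2,3,4,5}: X {4,5,6}->{4}; Y {1,2,3,4,5}->{5} => REVISION
Constraint 3 (X + V = U) on D(X)={4} D(V)={1,2,3,4,6,7} D(U)={4,5,6,7}: V {1,2,3,4,6,7}->{1,2,3}; U {4,5,6,7}->{5,6,7} => REVISION
Total revisions = 3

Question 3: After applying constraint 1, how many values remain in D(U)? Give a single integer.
Constraint 1 (Y < U) on D(Y)={1,2,3,4,5} D(U)={1,4,5,6,7}: U {1,4,5,6,7}->{4,5,6,7}
So after constraint 1: D(U)={4,5,6,7}, size = 4

Answer: 4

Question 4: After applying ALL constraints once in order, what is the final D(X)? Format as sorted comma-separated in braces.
Constraint 1 (Y < U) on D(Y)={1,2,3,4,5} D(U)={1,4,5,6,7}: U {1,4,5,6,7}->{4,5,6,7}
Constraint 2 (X < Y) on D(X)={4,5,6} D(Y)={1,2,3,4,5}: X {4,5,6}->{4}; Y {1,2,3,4,5}->{5}
Constraint 3 (X + V = U) on D(X)={4} D(V)={1,2,3,4,6,7} D(U)={4,5,6,7}: V {1,2,3,4,6,7}->{1,2,3}; U {4,5,6,7}->{5,6,7}
So after all 3 constraints: D(X) = {4}

Answer: {4}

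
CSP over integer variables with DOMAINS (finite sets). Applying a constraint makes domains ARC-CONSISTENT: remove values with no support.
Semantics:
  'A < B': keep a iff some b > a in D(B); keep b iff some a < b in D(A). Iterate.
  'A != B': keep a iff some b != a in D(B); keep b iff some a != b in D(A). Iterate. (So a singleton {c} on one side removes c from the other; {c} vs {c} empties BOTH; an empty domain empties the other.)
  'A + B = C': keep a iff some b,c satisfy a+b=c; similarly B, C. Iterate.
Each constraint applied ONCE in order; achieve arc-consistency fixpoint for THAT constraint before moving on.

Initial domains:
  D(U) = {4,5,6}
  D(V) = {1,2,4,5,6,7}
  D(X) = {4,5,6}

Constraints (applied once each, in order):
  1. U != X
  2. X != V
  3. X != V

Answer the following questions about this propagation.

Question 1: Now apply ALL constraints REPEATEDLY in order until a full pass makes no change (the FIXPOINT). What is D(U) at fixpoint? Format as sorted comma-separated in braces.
pass 0 (initial): D(U)={4,5,6}
pass 1: no change
Fixpoint after 1 passes: D(U) = {4,5,6}

Answer: {4,5,6}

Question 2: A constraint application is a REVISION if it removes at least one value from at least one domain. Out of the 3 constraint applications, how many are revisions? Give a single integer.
Constraint 1 (U != X) on D(U)={4,5,6} D(X)={4,5,6}: no change => not a revision
Constraint 2 (X != V) on D(X)={4,5,6} D(V)={1,2,4,5,6,7}: no change => not a revision
Constraint 3 (X != V) on D(X)={4,5,6} D(V)={1,2,4,5,6,7}: no change => not a revision
Total revisions = 0

Answer: 0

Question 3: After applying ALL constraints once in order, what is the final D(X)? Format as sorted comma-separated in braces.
Answer: {4,5,6}

Derivation:
Constraint 1 (U != X) on D(U)={4,5,6} D(X)={4,5,6}: no change
Constraint 2 (X != V) on D(X)={4,5,6} D(V)={1,2,4,5,6,7}: no change
Constraint 3 (X != V) on D(X)={4,5,6} D(V)={1,2,4,5,6,7}: no change
So after all 3 constraints: D(X) = {4,5,6}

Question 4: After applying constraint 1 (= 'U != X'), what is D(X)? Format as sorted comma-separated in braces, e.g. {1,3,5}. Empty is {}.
Answer: {4,5,6}

Derivation:
Constraint 1 (U != X) on D(U)={4,5,6} D(X)={4,5,6}: no change
So after constraint 1: D(X) = {4,5,6}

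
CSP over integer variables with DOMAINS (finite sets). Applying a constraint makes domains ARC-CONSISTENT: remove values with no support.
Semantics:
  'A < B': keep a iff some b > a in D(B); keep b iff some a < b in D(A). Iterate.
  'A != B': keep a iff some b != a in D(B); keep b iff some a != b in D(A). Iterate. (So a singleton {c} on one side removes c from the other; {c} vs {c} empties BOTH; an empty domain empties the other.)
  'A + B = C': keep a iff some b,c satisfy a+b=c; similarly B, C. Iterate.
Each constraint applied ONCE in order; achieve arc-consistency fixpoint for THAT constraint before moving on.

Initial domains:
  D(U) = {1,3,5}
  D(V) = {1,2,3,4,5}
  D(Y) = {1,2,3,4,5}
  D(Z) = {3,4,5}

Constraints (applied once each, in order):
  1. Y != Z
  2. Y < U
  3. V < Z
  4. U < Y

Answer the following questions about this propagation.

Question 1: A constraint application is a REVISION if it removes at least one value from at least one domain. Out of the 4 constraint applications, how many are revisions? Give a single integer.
Constraint 1 (Y != Z) on D(Y)={1,2,3,4,5} D(Z)={3,4,5}: no change => not a revision
Constraint 2 (Y < U) on D(Y)={1,2,3,4,5} D(U)={1,3,5}: Y {1,2,3,4,5}->{1,2,3,4}; U {1,3,5}->{3,5} => REVISION
Constraint 3 (V < Z) on D(V)={1,2,3,4,5} D(Z)={3,4,5}: V {1,2,3,4,5}->{1,2,3,4} => REVISION
Constraint 4 (U < Y) on D(U)={3,5} D(Y)={1,2,3,4}: U {3,5}->{3}; Y {1,2,3,4}->{4} => REVISION
Total revisions = 3

Answer: 3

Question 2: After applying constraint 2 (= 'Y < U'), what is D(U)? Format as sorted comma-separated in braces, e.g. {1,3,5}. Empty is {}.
Answer: {3,5}

Derivation:
Constraint 1 (Y != Z) on D(Y)={1,2,3,4,5} D(Z)={3,4,5}: no change
Constraint 2 (Y < U) on D(Y)={1,2,3,4,5} D(U)={1,3,5}: Y {1,2,3,4,5}->{1,2,3,4}; U {1,3,5}->{3,5}
So after constraint 2: D(U) = {3,5}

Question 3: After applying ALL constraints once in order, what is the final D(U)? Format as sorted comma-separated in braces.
Answer: {3}

Derivation:
Constraint 1 (Y != Z) on D(Y)={1,2,3,4,5} D(Z)={3,4,5}: no change
Constraint 2 (Y < U) on D(Y)={1,2,3,4,5} D(U)={1,3,5}: Y {1,2,3,4,5}->{1,2,3,4}; U {1,3,5}->{3,5}
Constraint 3 (V < Z) on D(V)={1,2,3,4,5} D(Z)={3,4,5}: V {1,2,3,4,5}->{1,2,3,4}
Constraint 4 (U < Y) on D(U)={3,5} D(Y)={1,2,3,4}: U {3,5}->{3}; Y {1,2,3,4}->{4}
So after all 4 constraints: D(U) = {3}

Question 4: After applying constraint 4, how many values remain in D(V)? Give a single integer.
Answer: 4

Derivation:
Constraint 1 (Y != Z) on D(Y)={1,2,3,4,5} D(Z)={3,4,5}: no change
Constraint 2 (Y < U) on D(Y)={1,2,3,4,5} D(U)={1,3,5}: Y {1,2,3,4,5}->{1,2,3,4}; U {1,3,5}->{3,5}
Constraint 3 (V < Z) on D(V)={1,2,3,4,5} D(Z)={3,4,5}: V {1,2,3,4,5}->{1,2,3,4}
Constraint 4 (U < Y) on D(U)={3,5} D(Y)={1,2,3,4}: U {3,5}->{3}; Y {1,2,3,4}->{4}
So after constraint 4: D(V)={1,2,3,4}, size = 4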